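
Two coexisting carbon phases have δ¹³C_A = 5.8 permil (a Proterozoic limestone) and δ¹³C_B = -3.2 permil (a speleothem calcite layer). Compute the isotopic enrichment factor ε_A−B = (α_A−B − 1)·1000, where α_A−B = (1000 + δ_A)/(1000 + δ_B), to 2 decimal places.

9.03 permil

α_A−B = (1000 + 5.8) / (1000 + -3.2) = 1005.8 / 996.8 = 1.009029
ε_A−B = (1.009029 − 1) × 1000 = 9.029 permil
(The approximation ε ≈ δ_A − δ_B would give 9.0 permil.)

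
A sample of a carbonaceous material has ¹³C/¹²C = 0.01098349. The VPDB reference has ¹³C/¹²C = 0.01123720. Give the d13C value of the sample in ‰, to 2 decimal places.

d13C = (R_sample / R_standard − 1) × 1000
R_sample / R_standard = 0.01098349 / 0.01123720 = 0.977422
d13C = (0.977422 − 1) × 1000 = -22.578‰

-22.58‰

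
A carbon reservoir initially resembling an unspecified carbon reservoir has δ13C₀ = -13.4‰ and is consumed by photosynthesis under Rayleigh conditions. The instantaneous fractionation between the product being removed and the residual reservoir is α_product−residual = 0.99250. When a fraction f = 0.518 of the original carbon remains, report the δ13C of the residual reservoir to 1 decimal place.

Rayleigh residual: δ_res = (δ₀ + 1000)·f^(α−1) − 1000
α − 1 = -0.00750
f^(α−1) = 0.518^(-0.00750) = 1.004946
δ_res = (-13.4 + 1000) × 1.004946 − 1000 = 991.479 − 1000 = -8.52‰

-8.5‰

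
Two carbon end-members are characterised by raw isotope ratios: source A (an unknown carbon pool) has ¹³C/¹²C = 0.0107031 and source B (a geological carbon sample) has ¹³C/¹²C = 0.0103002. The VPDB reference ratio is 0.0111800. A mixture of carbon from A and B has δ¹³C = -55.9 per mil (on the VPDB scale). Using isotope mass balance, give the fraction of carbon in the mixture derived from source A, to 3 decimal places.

δ_A = (0.0107031/0.0111800 − 1)×1000 = (0.957343 − 1)×1000 = -42.657 per mil
δ_B = (0.0103002/0.0111800 − 1)×1000 = (0.921306 − 1)×1000 = -78.694 per mil
f_A = (δ_mix − δ_B)/(δ_A − δ_B) = (-55.9 − (-78.694))/(-42.657 − (-78.694))
f_A = 22.794 / 36.038 = 0.6325

0.633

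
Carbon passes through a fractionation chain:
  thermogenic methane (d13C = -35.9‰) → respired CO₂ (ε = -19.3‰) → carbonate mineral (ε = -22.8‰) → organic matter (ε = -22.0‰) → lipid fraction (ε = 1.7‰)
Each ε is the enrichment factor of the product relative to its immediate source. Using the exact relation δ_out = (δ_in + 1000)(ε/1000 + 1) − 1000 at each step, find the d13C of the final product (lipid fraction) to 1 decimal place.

step 1: δ = (-35.90 + 1000)·(-19.3/1000 + 1) − 1000 = -54.51‰
step 2: δ = (-54.51 + 1000)·(-22.8/1000 + 1) − 1000 = -76.06‰
step 3: δ = (-76.06 + 1000)·(-22.0/1000 + 1) − 1000 = -96.39‰
step 4: δ = (-96.39 + 1000)·(1.7/1000 + 1) − 1000 = -94.85‰

-94.9‰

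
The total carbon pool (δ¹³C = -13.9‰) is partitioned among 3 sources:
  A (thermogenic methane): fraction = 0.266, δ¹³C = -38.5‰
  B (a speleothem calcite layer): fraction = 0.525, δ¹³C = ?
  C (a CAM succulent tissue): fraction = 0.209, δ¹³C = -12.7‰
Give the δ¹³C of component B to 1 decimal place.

Isotope mass balance: δ_bulk = Σ fᵢ·δᵢ.
-13.9 = 0.266×(-38.5) + 0.525×δ_B + 0.209×(-12.7)
0.525·δ_B = -13.9 − (-12.895) = -1.005
δ_B = -1.005 / 0.525 = -1.91‰

-1.9‰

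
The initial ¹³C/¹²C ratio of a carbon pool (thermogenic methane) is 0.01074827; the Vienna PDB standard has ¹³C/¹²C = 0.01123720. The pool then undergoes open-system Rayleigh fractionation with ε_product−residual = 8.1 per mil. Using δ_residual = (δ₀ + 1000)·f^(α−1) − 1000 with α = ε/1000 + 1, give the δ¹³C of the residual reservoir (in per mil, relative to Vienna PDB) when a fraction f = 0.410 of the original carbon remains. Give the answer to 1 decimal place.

δ₀ = (0.01074827/0.01123720 − 1)×1000 = (0.956490 − 1)×1000 = -43.510 per mil
α − 1 = ε/1000 = 0.0081
f^(α−1) = 0.410^(0.0081) = 0.992804
δ_res = (-43.510 + 1000) × 0.992804 − 1000 = 949.607 − 1000 = -50.39 per mil

-50.4 per mil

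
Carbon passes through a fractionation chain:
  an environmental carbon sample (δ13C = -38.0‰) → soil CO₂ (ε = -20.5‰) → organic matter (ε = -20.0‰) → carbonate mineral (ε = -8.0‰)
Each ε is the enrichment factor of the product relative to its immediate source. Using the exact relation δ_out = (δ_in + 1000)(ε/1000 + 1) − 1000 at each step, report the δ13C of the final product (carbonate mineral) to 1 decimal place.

-84.0‰

step 1: δ = (-38.00 + 1000)·(-20.5/1000 + 1) − 1000 = -57.72‰
step 2: δ = (-57.72 + 1000)·(-20.0/1000 + 1) − 1000 = -76.57‰
step 3: δ = (-76.57 + 1000)·(-8.0/1000 + 1) − 1000 = -83.95‰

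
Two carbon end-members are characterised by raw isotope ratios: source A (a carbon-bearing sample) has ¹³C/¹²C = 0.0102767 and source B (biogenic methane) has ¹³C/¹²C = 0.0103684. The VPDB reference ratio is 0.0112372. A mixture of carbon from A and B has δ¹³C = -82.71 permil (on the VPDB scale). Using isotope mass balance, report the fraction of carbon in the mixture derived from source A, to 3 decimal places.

δ_A = (0.0102767/0.0112372 − 1)×1000 = (0.914525 − 1)×1000 = -85.475 permil
δ_B = (0.0103684/0.0112372 − 1)×1000 = (0.922685 − 1)×1000 = -77.315 permil
f_A = (δ_mix − δ_B)/(δ_A − δ_B) = (-82.71 − (-77.315))/(-85.475 − (-77.315))
f_A = -5.395 / -8.160 = 0.6612

0.661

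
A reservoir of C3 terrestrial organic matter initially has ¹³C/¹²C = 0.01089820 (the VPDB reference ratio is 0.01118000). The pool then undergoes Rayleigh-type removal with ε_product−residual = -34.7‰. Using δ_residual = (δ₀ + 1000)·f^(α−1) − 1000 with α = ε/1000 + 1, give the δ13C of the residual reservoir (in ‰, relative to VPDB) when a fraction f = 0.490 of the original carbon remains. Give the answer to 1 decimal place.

δ₀ = (0.01089820/0.01118000 − 1)×1000 = (0.974794 − 1)×1000 = -25.206‰
α − 1 = ε/1000 = -0.0347
f^(α−1) = 0.490^(-0.0347) = 1.025062
δ_res = (-25.206 + 1000) × 1.025062 − 1000 = 999.225 − 1000 = -0.78‰

-0.8‰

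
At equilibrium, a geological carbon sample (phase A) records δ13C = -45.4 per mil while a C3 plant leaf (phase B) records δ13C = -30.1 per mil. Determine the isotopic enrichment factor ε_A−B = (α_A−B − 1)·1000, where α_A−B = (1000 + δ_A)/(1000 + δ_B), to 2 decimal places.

α_A−B = (1000 + -45.4) / (1000 + -30.1) = 954.6 / 969.9 = 0.984225
ε_A−B = (0.984225 − 1) × 1000 = -15.775 per mil
(The approximation ε ≈ δ_A − δ_B would give -15.3 per mil.)

-15.77 per mil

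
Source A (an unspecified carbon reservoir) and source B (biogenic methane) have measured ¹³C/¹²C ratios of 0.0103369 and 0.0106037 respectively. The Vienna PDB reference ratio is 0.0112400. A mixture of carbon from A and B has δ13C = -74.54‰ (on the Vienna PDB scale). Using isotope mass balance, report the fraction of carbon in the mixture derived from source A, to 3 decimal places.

0.755

δ_A = (0.0103369/0.0112400 − 1)×1000 = (0.919653 − 1)×1000 = -80.347‰
δ_B = (0.0106037/0.0112400 − 1)×1000 = (0.943390 − 1)×1000 = -56.610‰
f_A = (δ_mix − δ_B)/(δ_A − δ_B) = (-74.54 − (-56.610))/(-80.347 − (-56.610))
f_A = -17.930 / -23.737 = 0.7554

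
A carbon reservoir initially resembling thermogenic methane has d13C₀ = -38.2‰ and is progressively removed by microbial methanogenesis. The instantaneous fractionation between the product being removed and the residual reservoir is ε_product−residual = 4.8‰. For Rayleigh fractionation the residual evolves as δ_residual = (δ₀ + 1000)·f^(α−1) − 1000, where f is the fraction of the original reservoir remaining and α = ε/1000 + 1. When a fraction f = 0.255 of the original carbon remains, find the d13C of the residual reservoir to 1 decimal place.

-44.5‰

Rayleigh residual: δ_res = (δ₀ + 1000)·f^(α−1) − 1000
α = ε/1000 + 1 = 1.00480, so α − 1 = 0.00480
f^(α−1) = 0.255^(0.00480) = 0.993462
δ_res = (-38.2 + 1000) × 0.993462 − 1000 = 955.512 − 1000 = -44.49‰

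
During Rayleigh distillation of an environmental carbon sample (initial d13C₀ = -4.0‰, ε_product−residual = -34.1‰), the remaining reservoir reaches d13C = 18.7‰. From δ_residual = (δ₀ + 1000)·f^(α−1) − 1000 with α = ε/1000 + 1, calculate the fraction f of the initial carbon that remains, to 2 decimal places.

0.52

α − 1 = ε/1000 = -0.0341
(δ_res + 1000)/(δ₀ + 1000) = (18.7 + 1000)/(-4.0 + 1000) = 1018.7/996.0 = 1.022791
f = 1.022791^(1/-0.0341) = exp(ln(1.022791)/-0.0341) = exp(0.02254/-0.0341)
f = exp(-0.6609) = 0.5164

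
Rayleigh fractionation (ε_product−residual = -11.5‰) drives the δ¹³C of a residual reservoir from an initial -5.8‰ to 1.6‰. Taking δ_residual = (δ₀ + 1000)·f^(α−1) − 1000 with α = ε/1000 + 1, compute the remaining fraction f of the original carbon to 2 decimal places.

0.52

α − 1 = ε/1000 = -0.0115
(δ_res + 1000)/(δ₀ + 1000) = (1.6 + 1000)/(-5.8 + 1000) = 1001.6/994.2 = 1.007443
f = 1.007443^(1/-0.0115) = exp(ln(1.007443)/-0.0115) = exp(0.00742/-0.0115)
f = exp(-0.6448) = 0.5247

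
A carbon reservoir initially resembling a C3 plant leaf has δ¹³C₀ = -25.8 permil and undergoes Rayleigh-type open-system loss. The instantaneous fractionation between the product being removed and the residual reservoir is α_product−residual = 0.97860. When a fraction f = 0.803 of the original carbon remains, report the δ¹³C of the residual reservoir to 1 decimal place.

Rayleigh residual: δ_res = (δ₀ + 1000)·f^(α−1) − 1000
α − 1 = -0.02140
f^(α−1) = 0.803^(-0.02140) = 1.004706
δ_res = (-25.8 + 1000) × 1.004706 − 1000 = 978.785 − 1000 = -21.22 permil

-21.2 permil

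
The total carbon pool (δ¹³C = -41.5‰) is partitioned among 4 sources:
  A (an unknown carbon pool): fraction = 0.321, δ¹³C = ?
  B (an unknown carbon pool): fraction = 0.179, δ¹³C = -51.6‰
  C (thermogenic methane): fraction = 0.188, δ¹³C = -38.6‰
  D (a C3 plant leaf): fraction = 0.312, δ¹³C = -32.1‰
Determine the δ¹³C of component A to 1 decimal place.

Isotope mass balance: δ_bulk = Σ fᵢ·δᵢ.
-41.5 = 0.321×δ_A + 0.179×(-51.6) + 0.188×(-38.6) + 0.312×(-32.1)
0.321·δ_A = -41.5 − (-26.508) = -14.992
δ_A = -14.992 / 0.321 = -46.70‰

-46.7‰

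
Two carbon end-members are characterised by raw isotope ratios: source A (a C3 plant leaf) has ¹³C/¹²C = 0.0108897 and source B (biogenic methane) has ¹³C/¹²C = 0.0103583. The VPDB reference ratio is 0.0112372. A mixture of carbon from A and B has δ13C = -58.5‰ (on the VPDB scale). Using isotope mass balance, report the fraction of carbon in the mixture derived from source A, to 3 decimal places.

δ_A = (0.0108897/0.0112372 − 1)×1000 = (0.969076 − 1)×1000 = -30.924‰
δ_B = (0.0103583/0.0112372 − 1)×1000 = (0.921787 − 1)×1000 = -78.213‰
f_A = (δ_mix − δ_B)/(δ_A − δ_B) = (-58.5 − (-78.213))/(-30.924 − (-78.213))
f_A = 19.713 / 47.289 = 0.4169

0.417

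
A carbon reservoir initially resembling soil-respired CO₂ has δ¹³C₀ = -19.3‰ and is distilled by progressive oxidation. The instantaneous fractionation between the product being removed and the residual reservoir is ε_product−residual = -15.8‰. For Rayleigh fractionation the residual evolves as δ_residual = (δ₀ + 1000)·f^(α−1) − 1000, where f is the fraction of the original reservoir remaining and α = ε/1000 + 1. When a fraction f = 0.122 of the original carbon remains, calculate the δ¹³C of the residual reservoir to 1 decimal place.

13.8‰

Rayleigh residual: δ_res = (δ₀ + 1000)·f^(α−1) − 1000
α = ε/1000 + 1 = 0.98420, so α − 1 = -0.01580
f^(α−1) = 0.122^(-0.01580) = 1.033798
δ_res = (-19.3 + 1000) × 1.033798 − 1000 = 1013.845 − 1000 = 13.85‰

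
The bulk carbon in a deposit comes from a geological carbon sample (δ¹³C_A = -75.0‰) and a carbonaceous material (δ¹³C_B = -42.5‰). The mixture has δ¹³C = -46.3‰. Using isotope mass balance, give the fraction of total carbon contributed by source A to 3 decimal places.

0.117

δ_mix = f_A·δ_A + (1 − f_A)·δ_B  ⇒  f_A = (δ_mix − δ_B)/(δ_A − δ_B)
f_A = (-46.3 − (-42.5)) / (-75.0 − (-42.5))
f_A = -3.8 / -32.5 = 0.1169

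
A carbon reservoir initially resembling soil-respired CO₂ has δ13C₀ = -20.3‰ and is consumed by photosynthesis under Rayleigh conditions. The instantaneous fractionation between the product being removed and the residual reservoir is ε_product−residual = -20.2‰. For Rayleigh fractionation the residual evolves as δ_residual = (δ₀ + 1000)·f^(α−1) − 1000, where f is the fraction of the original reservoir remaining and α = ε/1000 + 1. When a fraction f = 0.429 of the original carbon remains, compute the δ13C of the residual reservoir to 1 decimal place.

-3.4‰

Rayleigh residual: δ_res = (δ₀ + 1000)·f^(α−1) − 1000
α = ε/1000 + 1 = 0.97980, so α − 1 = -0.02020
f^(α−1) = 0.429^(-0.02020) = 1.017242
δ_res = (-20.3 + 1000) × 1.017242 − 1000 = 996.592 − 1000 = -3.41‰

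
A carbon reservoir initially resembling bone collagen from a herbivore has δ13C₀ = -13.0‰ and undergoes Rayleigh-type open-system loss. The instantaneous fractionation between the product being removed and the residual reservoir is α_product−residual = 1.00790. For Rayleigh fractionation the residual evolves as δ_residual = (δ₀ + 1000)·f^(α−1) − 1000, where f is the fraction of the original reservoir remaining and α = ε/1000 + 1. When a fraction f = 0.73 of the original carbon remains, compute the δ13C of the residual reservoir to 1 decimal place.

-15.5‰

Rayleigh residual: δ_res = (δ₀ + 1000)·f^(α−1) − 1000
α − 1 = 0.00790
f^(α−1) = 0.73^(0.00790) = 0.997517
δ_res = (-13.0 + 1000) × 0.997517 − 1000 = 984.549 − 1000 = -15.45‰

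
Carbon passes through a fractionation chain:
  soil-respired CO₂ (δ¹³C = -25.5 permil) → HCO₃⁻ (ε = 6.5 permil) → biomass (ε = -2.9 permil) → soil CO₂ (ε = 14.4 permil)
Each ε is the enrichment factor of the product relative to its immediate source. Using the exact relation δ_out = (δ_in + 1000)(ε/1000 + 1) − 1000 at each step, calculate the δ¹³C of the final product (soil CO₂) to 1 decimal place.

step 1: δ = (-25.50 + 1000)·(6.5/1000 + 1) − 1000 = -19.17 permil
step 2: δ = (-19.17 + 1000)·(-2.9/1000 + 1) − 1000 = -22.01 permil
step 3: δ = (-22.01 + 1000)·(14.4/1000 + 1) − 1000 = -7.93 permil

-7.9 permil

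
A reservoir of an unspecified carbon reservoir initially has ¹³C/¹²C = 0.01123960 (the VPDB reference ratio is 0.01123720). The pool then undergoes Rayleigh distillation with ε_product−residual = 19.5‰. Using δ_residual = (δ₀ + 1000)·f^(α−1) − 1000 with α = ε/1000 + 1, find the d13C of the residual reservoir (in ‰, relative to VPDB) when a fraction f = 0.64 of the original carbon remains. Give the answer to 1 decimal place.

δ₀ = (0.01123960/0.01123720 − 1)×1000 = (1.000214 − 1)×1000 = 0.214‰
α − 1 = ε/1000 = 0.0195
f^(α−1) = 0.64^(0.0195) = 0.991335
δ_res = (0.214 + 1000) × 0.991335 − 1000 = 991.547 − 1000 = -8.45‰

-8.5‰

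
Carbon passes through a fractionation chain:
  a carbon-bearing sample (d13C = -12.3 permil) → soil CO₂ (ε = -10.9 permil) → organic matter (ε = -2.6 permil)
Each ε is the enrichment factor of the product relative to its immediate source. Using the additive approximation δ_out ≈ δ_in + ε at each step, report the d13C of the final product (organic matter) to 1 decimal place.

-25.8 permil

step 1: δ ≈ -12.3 + (-10.9) = -23.2 permil
step 2: δ ≈ -23.2 + (-2.6) = -25.8 permil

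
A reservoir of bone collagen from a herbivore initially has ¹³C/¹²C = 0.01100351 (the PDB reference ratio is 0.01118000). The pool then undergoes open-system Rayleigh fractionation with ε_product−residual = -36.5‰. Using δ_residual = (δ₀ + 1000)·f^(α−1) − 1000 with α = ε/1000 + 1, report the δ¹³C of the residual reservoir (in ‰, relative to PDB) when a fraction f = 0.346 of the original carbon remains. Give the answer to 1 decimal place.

23.1‰

δ₀ = (0.01100351/0.01118000 − 1)×1000 = (0.984214 − 1)×1000 = -15.786‰
α − 1 = ε/1000 = -0.0365
f^(α−1) = 0.346^(-0.0365) = 1.039498
δ_res = (-15.786 + 1000) × 1.039498 − 1000 = 1023.088 − 1000 = 23.09‰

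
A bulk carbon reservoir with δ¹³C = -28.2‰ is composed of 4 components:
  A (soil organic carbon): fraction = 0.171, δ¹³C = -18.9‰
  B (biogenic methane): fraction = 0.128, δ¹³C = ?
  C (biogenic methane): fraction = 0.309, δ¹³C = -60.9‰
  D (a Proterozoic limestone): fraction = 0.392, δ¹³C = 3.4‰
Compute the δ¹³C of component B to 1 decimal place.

-58.5‰

Isotope mass balance: δ_bulk = Σ fᵢ·δᵢ.
-28.2 = 0.171×(-18.9) + 0.128×δ_B + 0.309×(-60.9) + 0.392×(3.4)
0.128·δ_B = -28.2 − (-20.717) = -7.483
δ_B = -7.483 / 0.128 = -58.46‰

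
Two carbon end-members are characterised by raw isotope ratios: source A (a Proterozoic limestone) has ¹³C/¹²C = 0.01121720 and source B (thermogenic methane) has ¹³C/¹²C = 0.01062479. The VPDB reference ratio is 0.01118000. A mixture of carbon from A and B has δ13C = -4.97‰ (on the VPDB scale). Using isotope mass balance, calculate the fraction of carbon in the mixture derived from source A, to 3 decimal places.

0.843

δ_A = (0.01121720/0.01118000 − 1)×1000 = (1.003327 − 1)×1000 = 3.327‰
δ_B = (0.01062479/0.01118000 − 1)×1000 = (0.950339 − 1)×1000 = -49.661‰
f_A = (δ_mix − δ_B)/(δ_A − δ_B) = (-4.97 − (-49.661))/(3.327 − (-49.661))
f_A = 44.691 / 52.988 = 0.8434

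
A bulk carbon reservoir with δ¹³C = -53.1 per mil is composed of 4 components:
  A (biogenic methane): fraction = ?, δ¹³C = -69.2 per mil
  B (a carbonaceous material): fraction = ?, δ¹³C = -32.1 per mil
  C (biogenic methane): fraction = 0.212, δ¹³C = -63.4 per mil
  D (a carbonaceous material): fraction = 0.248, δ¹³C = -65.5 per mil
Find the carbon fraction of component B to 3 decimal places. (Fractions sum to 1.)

0.376

Let f_B and f_A be the unknown fractions; fractions sum to 1 so f_B + f_A = 0.540.
Mass balance: Σ fᵢ·δᵢ = δ_bulk ⇒ f_B·(-32.1) + f_A·(-69.2) = -53.1 − (-29.685) = -23.415
Substitute f_A = 0.540 − f_B:
f_B·(-32.1 − -69.2) = -23.415 − 0.540×(-69.2) = 13.953
f_B = 13.953 / 37.1 = 0.3761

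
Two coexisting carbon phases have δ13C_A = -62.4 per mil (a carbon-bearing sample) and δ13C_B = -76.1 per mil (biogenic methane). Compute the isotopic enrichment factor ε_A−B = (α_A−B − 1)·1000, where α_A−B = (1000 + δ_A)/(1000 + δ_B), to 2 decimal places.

14.83 per mil

α_A−B = (1000 + -62.4) / (1000 + -76.1) = 937.6 / 923.9 = 1.014828
ε_A−B = (1.014828 − 1) × 1000 = 14.828 per mil
(The approximation ε ≈ δ_A − δ_B would give 13.7 per mil.)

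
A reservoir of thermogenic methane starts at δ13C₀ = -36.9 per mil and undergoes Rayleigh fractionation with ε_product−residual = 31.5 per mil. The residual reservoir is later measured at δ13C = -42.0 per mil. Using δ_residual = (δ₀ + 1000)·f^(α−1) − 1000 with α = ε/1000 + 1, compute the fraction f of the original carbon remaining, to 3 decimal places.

0.845

α − 1 = ε/1000 = 0.0315
(δ_res + 1000)/(δ₀ + 1000) = (-42.0 + 1000)/(-36.9 + 1000) = 958.0/963.1 = 0.994705
f = 0.994705^(1/0.0315) = exp(ln(0.994705)/0.0315) = exp(-0.00531/0.0315)
f = exp(-0.1686) = 0.8449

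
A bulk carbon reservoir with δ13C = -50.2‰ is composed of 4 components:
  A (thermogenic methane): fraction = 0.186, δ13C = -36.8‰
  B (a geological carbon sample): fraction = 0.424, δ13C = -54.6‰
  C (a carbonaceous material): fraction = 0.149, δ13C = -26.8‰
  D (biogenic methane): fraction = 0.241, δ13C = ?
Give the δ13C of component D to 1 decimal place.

Isotope mass balance: δ_bulk = Σ fᵢ·δᵢ.
-50.2 = 0.186×(-36.8) + 0.424×(-54.6) + 0.149×(-26.8) + 0.241×δ_D
0.241·δ_D = -50.2 − (-33.988) = -16.212
δ_D = -16.212 / 0.241 = -67.27‰

-67.3‰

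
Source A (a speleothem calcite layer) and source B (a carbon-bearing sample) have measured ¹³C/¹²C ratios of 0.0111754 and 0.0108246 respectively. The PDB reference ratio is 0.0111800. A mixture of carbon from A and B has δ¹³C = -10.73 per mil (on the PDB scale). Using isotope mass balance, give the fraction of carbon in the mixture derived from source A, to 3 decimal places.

0.671

δ_A = (0.0111754/0.0111800 − 1)×1000 = (0.999589 − 1)×1000 = -0.411 per mil
δ_B = (0.0108246/0.0111800 − 1)×1000 = (0.968211 − 1)×1000 = -31.789 per mil
f_A = (δ_mix − δ_B)/(δ_A − δ_B) = (-10.73 − (-31.789))/(-0.411 − (-31.789))
f_A = 21.059 / 31.377 = 0.6711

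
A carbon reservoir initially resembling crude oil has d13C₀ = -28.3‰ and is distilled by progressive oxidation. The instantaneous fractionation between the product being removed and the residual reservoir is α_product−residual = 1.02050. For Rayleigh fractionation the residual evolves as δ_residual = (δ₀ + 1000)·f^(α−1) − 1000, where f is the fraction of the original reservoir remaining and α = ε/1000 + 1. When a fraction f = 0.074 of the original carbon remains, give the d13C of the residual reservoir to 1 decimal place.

-78.8‰

Rayleigh residual: δ_res = (δ₀ + 1000)·f^(α−1) − 1000
α − 1 = 0.02050
f^(α−1) = 0.074^(0.02050) = 0.948024
δ_res = (-28.3 + 1000) × 0.948024 − 1000 = 921.195 − 1000 = -78.81‰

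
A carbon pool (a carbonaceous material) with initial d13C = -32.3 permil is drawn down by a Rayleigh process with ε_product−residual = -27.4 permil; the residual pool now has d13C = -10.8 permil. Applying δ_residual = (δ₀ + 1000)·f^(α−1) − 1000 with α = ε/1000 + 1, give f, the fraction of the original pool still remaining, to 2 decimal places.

α − 1 = ε/1000 = -0.0274
(δ_res + 1000)/(δ₀ + 1000) = (-10.8 + 1000)/(-32.3 + 1000) = 989.2/967.7 = 1.022218
f = 1.022218^(1/-0.0274) = exp(ln(1.022218)/-0.0274) = exp(0.02197/-0.0274)
f = exp(-0.8020) = 0.4484

0.45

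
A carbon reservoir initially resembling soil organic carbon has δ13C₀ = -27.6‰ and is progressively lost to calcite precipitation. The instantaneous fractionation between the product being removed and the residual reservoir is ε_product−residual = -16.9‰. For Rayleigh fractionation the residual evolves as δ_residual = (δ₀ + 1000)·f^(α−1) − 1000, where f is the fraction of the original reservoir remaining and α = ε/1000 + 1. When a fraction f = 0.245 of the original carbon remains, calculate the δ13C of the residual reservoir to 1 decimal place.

Rayleigh residual: δ_res = (δ₀ + 1000)·f^(α−1) − 1000
α = ε/1000 + 1 = 0.98310, so α − 1 = -0.01690
f^(α−1) = 0.245^(-0.01690) = 1.024055
δ_res = (-27.6 + 1000) × 1.024055 − 1000 = 995.791 − 1000 = -4.21‰

-4.2‰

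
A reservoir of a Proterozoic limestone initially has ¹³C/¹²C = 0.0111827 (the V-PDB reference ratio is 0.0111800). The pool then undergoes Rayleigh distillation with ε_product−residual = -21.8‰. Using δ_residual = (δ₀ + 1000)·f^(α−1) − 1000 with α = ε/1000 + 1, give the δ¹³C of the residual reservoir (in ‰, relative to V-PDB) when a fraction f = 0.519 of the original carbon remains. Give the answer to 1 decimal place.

14.6‰

δ₀ = (0.0111827/0.0111800 − 1)×1000 = (1.000242 − 1)×1000 = 0.242‰
α − 1 = ε/1000 = -0.0218
f^(α−1) = 0.519^(-0.0218) = 1.014400
δ_res = (0.242 + 1000) × 1.014400 − 1000 = 1014.645 − 1000 = 14.65‰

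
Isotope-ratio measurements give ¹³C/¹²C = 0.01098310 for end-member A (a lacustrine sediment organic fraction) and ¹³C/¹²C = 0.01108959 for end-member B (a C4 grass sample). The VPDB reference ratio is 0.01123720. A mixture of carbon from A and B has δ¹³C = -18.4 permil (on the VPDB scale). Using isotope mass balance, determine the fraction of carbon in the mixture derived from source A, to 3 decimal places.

δ_A = (0.01098310/0.01123720 − 1)×1000 = (0.977388 − 1)×1000 = -22.612 permil
δ_B = (0.01108959/0.01123720 − 1)×1000 = (0.986864 − 1)×1000 = -13.136 permil
f_A = (δ_mix − δ_B)/(δ_A − δ_B) = (-18.4 − (-13.136))/(-22.612 − (-13.136))
f_A = -5.264 / -9.477 = 0.5555

0.555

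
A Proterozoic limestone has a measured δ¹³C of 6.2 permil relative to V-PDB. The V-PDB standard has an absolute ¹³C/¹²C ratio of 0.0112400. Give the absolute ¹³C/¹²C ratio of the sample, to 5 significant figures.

R_sample = R_standard × (δ¹³C/1000 + 1)
R_sample = 0.0112400 × (6.2/1000 + 1) = 0.0112400 × 1.006200
R_sample = 0.0113097

0.011310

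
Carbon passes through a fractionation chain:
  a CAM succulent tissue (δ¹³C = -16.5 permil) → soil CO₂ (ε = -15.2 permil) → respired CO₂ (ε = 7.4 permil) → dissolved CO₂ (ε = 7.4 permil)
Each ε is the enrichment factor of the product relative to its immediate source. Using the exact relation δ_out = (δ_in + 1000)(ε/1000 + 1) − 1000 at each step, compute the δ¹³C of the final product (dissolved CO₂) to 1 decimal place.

-17.1 permil

step 1: δ = (-16.50 + 1000)·(-15.2/1000 + 1) − 1000 = -31.45 permil
step 2: δ = (-31.45 + 1000)·(7.4/1000 + 1) − 1000 = -24.28 permil
step 3: δ = (-24.28 + 1000)·(7.4/1000 + 1) − 1000 = -17.06 permil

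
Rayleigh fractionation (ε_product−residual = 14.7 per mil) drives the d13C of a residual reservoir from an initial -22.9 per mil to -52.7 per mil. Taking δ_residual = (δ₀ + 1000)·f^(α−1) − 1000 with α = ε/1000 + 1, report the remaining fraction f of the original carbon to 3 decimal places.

0.122

α − 1 = ε/1000 = 0.0147
(δ_res + 1000)/(δ₀ + 1000) = (-52.7 + 1000)/(-22.9 + 1000) = 947.3/977.1 = 0.969502
f = 0.969502^(1/0.0147) = exp(ln(0.969502)/0.0147) = exp(-0.03097/0.0147)
f = exp(-2.1070) = 0.1216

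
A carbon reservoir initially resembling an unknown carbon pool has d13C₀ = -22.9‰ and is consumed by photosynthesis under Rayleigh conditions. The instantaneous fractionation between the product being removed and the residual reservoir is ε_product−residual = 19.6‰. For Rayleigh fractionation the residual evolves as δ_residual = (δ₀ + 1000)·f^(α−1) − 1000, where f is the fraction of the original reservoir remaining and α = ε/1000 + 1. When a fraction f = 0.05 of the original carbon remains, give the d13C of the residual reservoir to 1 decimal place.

Rayleigh residual: δ_res = (δ₀ + 1000)·f^(α−1) − 1000
α = ε/1000 + 1 = 1.01960, so α − 1 = 0.01960
f^(α−1) = 0.05^(0.01960) = 0.942974
δ_res = (-22.9 + 1000) × 0.942974 − 1000 = 921.380 − 1000 = -78.62‰

-78.6‰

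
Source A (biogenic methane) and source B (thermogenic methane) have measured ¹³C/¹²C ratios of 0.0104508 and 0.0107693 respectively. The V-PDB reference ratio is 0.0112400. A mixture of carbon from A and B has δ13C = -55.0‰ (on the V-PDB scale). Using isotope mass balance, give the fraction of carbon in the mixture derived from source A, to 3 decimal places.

0.463

δ_A = (0.0104508/0.0112400 − 1)×1000 = (0.929786 − 1)×1000 = -70.214‰
δ_B = (0.0107693/0.0112400 − 1)×1000 = (0.958123 − 1)×1000 = -41.877‰
f_A = (δ_mix − δ_B)/(δ_A − δ_B) = (-55.0 − (-41.877))/(-70.214 − (-41.877))
f_A = -13.123 / -28.336 = 0.4631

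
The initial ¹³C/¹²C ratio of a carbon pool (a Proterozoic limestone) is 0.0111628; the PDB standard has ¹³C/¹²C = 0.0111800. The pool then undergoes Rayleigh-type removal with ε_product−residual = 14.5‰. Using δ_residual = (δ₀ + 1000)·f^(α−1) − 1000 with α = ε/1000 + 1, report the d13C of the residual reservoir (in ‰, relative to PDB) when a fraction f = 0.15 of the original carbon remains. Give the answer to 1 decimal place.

-28.6‰

δ₀ = (0.0111628/0.0111800 − 1)×1000 = (0.998462 − 1)×1000 = -1.538‰
α − 1 = ε/1000 = 0.0145
f^(α−1) = 0.15^(0.0145) = 0.972867
δ_res = (-1.538 + 1000) × 0.972867 − 1000 = 971.370 − 1000 = -28.63‰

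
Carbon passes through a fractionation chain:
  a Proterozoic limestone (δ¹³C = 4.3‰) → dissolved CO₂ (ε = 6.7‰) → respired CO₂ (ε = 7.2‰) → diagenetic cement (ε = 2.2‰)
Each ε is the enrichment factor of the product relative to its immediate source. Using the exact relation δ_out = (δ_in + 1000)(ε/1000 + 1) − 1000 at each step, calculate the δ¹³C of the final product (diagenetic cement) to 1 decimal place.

step 1: δ = (4.30 + 1000)·(6.7/1000 + 1) − 1000 = 11.03‰
step 2: δ = (11.03 + 1000)·(7.2/1000 + 1) − 1000 = 18.31‰
step 3: δ = (18.31 + 1000)·(2.2/1000 + 1) − 1000 = 20.55‰

20.5‰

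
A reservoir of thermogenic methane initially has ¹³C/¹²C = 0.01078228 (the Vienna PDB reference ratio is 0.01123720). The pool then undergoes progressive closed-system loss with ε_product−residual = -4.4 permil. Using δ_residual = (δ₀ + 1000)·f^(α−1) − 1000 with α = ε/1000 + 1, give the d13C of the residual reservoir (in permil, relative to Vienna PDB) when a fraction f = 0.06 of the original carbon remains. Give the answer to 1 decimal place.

δ₀ = (0.01078228/0.01123720 − 1)×1000 = (0.959517 − 1)×1000 = -40.483 permil
α − 1 = ε/1000 = -0.0044
f^(α−1) = 0.06^(-0.0044) = 1.012456
δ_res = (-40.483 + 1000) × 1.012456 − 1000 = 971.468 − 1000 = -28.53 permil

-28.5 permil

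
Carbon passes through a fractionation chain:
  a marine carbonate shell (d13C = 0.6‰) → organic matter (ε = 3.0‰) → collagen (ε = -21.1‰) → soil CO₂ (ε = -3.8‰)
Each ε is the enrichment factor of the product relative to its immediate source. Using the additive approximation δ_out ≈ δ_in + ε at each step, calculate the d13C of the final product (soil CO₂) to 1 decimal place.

step 1: δ ≈ 0.6 + (3.0) = 3.6‰
step 2: δ ≈ 3.6 + (-21.1) = -17.5‰
step 3: δ ≈ -17.5 + (-3.8) = -21.3‰

-21.3‰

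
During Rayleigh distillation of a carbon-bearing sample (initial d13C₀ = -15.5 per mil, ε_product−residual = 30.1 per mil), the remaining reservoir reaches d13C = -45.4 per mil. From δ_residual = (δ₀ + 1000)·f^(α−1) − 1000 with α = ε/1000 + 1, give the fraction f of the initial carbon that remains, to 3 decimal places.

0.359

α − 1 = ε/1000 = 0.0301
(δ_res + 1000)/(δ₀ + 1000) = (-45.4 + 1000)/(-15.5 + 1000) = 954.6/984.5 = 0.969629
f = 0.969629^(1/0.0301) = exp(ln(0.969629)/0.0301) = exp(-0.03084/0.0301)
f = exp(-1.0246) = 0.3589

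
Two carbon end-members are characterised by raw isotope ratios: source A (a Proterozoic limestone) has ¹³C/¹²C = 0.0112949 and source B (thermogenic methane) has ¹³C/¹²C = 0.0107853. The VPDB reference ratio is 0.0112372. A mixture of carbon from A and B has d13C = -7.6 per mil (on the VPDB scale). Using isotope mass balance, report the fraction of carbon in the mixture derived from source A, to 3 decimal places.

δ_A = (0.0112949/0.0112372 − 1)×1000 = (1.005135 − 1)×1000 = 5.135 per mil
δ_B = (0.0107853/0.0112372 − 1)×1000 = (0.959785 − 1)×1000 = -40.215 per mil
f_A = (δ_mix − δ_B)/(δ_A − δ_B) = (-7.6 − (-40.215))/(5.135 − (-40.215))
f_A = 32.615 / 45.349 = 0.7192

0.719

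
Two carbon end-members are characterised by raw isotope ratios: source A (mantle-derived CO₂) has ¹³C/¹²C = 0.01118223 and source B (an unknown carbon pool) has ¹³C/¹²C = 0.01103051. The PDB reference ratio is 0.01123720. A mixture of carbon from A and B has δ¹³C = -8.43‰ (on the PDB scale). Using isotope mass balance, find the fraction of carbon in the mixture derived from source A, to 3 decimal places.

0.738

δ_A = (0.01118223/0.01123720 − 1)×1000 = (0.995108 − 1)×1000 = -4.892‰
δ_B = (0.01103051/0.01123720 − 1)×1000 = (0.981607 − 1)×1000 = -18.393‰
f_A = (δ_mix − δ_B)/(δ_A − δ_B) = (-8.43 − (-18.393))/(-4.892 − (-18.393))
f_A = 9.963 / 13.502 = 0.7379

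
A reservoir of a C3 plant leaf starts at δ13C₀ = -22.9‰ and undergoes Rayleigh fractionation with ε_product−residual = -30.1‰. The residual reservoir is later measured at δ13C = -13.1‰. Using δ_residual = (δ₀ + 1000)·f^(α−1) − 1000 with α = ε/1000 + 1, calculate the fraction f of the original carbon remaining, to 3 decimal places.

0.718

α − 1 = ε/1000 = -0.0301
(δ_res + 1000)/(δ₀ + 1000) = (-13.1 + 1000)/(-22.9 + 1000) = 986.9/977.1 = 1.010030
f = 1.010030^(1/-0.0301) = exp(ln(1.010030)/-0.0301) = exp(0.00998/-0.0301)
f = exp(-0.3316) = 0.7178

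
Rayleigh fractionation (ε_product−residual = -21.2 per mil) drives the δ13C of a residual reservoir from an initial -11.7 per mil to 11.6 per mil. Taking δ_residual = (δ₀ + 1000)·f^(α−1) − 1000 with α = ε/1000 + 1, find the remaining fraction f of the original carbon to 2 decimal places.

0.33

α − 1 = ε/1000 = -0.0212
(δ_res + 1000)/(δ₀ + 1000) = (11.6 + 1000)/(-11.7 + 1000) = 1011.6/988.3 = 1.023576
f = 1.023576^(1/-0.0212) = exp(ln(1.023576)/-0.0212) = exp(0.02330/-0.0212)
f = exp(-1.0992) = 0.3332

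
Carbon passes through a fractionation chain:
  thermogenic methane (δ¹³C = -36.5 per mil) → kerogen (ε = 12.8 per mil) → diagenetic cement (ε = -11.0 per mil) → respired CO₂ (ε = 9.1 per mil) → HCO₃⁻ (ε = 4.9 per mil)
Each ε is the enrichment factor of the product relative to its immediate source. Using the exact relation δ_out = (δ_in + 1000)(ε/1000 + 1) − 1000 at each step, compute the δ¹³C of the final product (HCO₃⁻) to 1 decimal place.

-21.3 per mil

step 1: δ = (-36.50 + 1000)·(12.8/1000 + 1) − 1000 = -24.17 per mil
step 2: δ = (-24.17 + 1000)·(-11.0/1000 + 1) − 1000 = -34.90 per mil
step 3: δ = (-34.90 + 1000)·(9.1/1000 + 1) − 1000 = -26.12 per mil
step 4: δ = (-26.12 + 1000)·(4.9/1000 + 1) − 1000 = -21.35 per mil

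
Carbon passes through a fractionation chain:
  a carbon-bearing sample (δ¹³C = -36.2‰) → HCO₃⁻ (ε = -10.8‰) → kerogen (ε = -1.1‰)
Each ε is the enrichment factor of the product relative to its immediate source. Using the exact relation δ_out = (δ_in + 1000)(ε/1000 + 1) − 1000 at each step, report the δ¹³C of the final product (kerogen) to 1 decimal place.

step 1: δ = (-36.20 + 1000)·(-10.8/1000 + 1) − 1000 = -46.61‰
step 2: δ = (-46.61 + 1000)·(-1.1/1000 + 1) − 1000 = -47.66‰

-47.7‰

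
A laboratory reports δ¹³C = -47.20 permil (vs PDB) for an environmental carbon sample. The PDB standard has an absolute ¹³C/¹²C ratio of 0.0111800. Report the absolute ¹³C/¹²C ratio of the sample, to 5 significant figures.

0.010652

R_sample = R_standard × (δ¹³C/1000 + 1)
R_sample = 0.0111800 × (-47.20/1000 + 1) = 0.0111800 × 0.952800
R_sample = 0.0106523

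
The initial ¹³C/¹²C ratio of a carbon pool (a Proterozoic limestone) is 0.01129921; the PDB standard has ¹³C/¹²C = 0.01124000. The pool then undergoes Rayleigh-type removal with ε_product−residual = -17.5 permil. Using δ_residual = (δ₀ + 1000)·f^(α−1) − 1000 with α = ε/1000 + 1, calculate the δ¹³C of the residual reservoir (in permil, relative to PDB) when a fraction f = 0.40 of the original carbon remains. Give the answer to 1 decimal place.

δ₀ = (0.01129921/0.01124000 − 1)×1000 = (1.005268 − 1)×1000 = 5.268 permil
α − 1 = ε/1000 = -0.0175
f^(α−1) = 0.40^(-0.0175) = 1.016164
δ_res = (5.268 + 1000) × 1.016164 − 1000 = 1021.517 − 1000 = 21.52 permil

21.5 permil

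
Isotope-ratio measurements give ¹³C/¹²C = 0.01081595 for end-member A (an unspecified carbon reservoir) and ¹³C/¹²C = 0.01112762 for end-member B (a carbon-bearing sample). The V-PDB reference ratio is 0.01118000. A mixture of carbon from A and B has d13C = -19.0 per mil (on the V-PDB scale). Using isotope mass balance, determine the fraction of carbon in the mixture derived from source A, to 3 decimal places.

δ_A = (0.01081595/0.01118000 − 1)×1000 = (0.967437 − 1)×1000 = -32.563 per mil
δ_B = (0.01112762/0.01118000 − 1)×1000 = (0.995315 − 1)×1000 = -4.685 per mil
f_A = (δ_mix − δ_B)/(δ_A − δ_B) = (-19.0 − (-4.685))/(-32.563 − (-4.685))
f_A = -14.315 / -27.877 = 0.5135

0.513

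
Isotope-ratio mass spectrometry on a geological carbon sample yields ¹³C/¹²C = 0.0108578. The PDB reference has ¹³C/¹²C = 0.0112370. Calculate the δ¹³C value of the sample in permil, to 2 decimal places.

-33.75 permil

δ¹³C = (R_sample / R_standard − 1) × 1000
R_sample / R_standard = 0.0108578 / 0.0112370 = 0.966254
δ¹³C = (0.966254 − 1) × 1000 = -33.746 permil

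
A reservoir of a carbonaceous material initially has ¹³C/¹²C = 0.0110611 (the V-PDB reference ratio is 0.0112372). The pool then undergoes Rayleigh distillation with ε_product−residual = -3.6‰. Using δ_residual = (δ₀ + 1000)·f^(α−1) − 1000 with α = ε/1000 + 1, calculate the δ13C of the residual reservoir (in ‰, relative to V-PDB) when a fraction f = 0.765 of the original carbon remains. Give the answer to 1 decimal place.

δ₀ = (0.0110611/0.0112372 − 1)×1000 = (0.984329 − 1)×1000 = -15.671‰
α − 1 = ε/1000 = -0.0036
f^(α−1) = 0.765^(-0.0036) = 1.000965
δ_res = (-15.671 + 1000) × 1.000965 − 1000 = 985.279 − 1000 = -14.72‰

-14.7‰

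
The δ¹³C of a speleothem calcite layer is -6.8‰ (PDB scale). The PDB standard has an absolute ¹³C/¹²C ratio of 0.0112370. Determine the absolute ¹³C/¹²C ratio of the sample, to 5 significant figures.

R_sample = R_standard × (δ¹³C/1000 + 1)
R_sample = 0.0112370 × (-6.8/1000 + 1) = 0.0112370 × 0.993200
R_sample = 0.0111606

0.011161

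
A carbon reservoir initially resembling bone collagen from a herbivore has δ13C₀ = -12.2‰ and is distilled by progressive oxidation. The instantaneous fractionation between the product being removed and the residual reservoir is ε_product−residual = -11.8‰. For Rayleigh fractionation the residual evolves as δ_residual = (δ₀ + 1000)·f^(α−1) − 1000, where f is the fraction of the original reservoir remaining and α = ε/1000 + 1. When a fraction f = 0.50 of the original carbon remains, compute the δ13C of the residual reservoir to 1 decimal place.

-4.1‰

Rayleigh residual: δ_res = (δ₀ + 1000)·f^(α−1) − 1000
α = ε/1000 + 1 = 0.98820, so α − 1 = -0.01180
f^(α−1) = 0.50^(-0.01180) = 1.008213
δ_res = (-12.2 + 1000) × 1.008213 − 1000 = 995.912 − 1000 = -4.09‰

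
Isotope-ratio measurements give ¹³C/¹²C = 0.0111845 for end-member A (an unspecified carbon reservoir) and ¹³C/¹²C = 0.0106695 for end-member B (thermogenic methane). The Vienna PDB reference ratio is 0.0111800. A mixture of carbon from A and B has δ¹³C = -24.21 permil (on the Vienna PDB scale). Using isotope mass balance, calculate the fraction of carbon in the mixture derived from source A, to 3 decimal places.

δ_A = (0.0111845/0.0111800 − 1)×1000 = (1.000403 − 1)×1000 = 0.403 permil
δ_B = (0.0106695/0.0111800 − 1)×1000 = (0.954338 − 1)×1000 = -45.662 permil
f_A = (δ_mix − δ_B)/(δ_A − δ_B) = (-24.21 − (-45.662))/(0.403 − (-45.662))
f_A = 21.452 / 46.064 = 0.4657

0.466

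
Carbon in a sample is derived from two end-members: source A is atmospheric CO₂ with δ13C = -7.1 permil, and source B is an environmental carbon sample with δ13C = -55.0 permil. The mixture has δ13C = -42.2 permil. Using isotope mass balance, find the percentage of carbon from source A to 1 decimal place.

δ_mix = f_A·δ_A + (1 − f_A)·δ_B  ⇒  f_A = (δ_mix − δ_B)/(δ_A − δ_B)
f_A = (-42.2 − (-55.0)) / (-7.1 − (-55.0))
f_A = 12.8 / 47.9 = 0.2672

26.7%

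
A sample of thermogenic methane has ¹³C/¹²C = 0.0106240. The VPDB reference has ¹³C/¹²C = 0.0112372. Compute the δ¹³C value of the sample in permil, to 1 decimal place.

-54.6 permil

δ¹³C = (R_sample / R_standard − 1) × 1000
R_sample / R_standard = 0.0106240 / 0.0112372 = 0.945431
δ¹³C = (0.945431 − 1) × 1000 = -54.57 permil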